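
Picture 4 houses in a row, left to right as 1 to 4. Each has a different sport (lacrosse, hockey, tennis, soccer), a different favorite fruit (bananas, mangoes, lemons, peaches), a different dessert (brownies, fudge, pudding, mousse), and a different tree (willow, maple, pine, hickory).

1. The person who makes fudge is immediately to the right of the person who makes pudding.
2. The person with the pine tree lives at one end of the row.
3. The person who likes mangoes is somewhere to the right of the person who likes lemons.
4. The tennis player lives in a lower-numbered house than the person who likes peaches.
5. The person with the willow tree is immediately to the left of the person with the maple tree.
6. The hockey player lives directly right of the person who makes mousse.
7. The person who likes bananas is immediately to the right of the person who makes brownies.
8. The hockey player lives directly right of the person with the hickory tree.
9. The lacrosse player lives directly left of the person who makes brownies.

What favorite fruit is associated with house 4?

peaches

House 1's favorite fruit must be lemons (nothing else left).
The only dessert still possible for house 4 is fudge.
The person who makes pudding is in house 3 (clue 1).
The only dessert still possible for house 1 is mousse.
The only dessert still possible for house 2 is brownies.
Clue 6 places the hockey player in house 2.
The person who likes bananas is in house 3 (clue 7).
From clue 8, the person with the hickory tree must be in house 1.
Clue 9: the lacrosse player is in house 1.
That leaves tennis as the sport for house 3.
House 4's sport must be soccer (nothing else left).
From clue 4, the person who likes peaches must be in house 4.
So house 2 gets mangoes for favorite fruit.
House 2's tree must be willow (nothing else left).
House 3 tree: only maple fits.
That leaves pine as the tree for house 4.
So: house 1 = lacrosse/lemons/mousse/hickory, house 2 = hockey/mangoes/brownies/willow, house 3 = tennis/bananas/pudding/maple, house 4 = soccer/peaches/fudge/pine.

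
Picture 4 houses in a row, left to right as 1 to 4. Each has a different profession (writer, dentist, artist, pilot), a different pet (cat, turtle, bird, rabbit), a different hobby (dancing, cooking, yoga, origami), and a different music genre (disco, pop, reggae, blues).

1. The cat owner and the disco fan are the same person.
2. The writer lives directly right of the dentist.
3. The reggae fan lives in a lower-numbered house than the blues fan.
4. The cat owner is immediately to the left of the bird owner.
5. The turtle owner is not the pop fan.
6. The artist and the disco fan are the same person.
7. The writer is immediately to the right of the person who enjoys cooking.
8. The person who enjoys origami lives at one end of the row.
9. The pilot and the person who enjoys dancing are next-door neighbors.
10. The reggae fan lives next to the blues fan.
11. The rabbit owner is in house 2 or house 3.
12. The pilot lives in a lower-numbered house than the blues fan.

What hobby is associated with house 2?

yoga

House 4's profession must be writer (nothing else left).
From clue 2, the dentist must be in house 3.
By clue 7, the person who enjoys cooking is in house 3.
So house 4 gets turtle for pet.
The only pet still possible for house 1 is cat.
The only music genre still possible for house 4 is blues.
From clue 1, the disco fan must be in house 1.
Clue 4 places the bird owner in house 2.
The artist is in house 1 (clue 6).
From clue 10, the reggae fan must be in house 3.
House 2's profession must be pilot (nothing else left).
So house 3 gets rabbit for pet.
House 2's music genre must be pop (nothing else left).
The person who enjoys dancing is in house 1 (clue 9).
House 2 hobby: only yoga fits.
The only hobby still possible for house 4 is origami.
So: house 1 = artist/cat/dancing/disco, house 2 = pilot/bird/yoga/pop, house 3 = dentist/rabbit/cooking/reggae, house 4 = writer/turtle/origami/blues.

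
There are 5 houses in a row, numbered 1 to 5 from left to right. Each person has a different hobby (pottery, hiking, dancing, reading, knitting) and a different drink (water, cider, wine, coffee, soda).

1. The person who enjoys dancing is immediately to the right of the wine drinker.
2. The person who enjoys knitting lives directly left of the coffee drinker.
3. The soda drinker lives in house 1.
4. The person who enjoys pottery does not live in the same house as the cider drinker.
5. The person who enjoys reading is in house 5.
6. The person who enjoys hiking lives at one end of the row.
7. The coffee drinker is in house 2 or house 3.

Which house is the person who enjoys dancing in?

Clue 3: the soda drinker is in house 1.
The person who enjoys reading is in house 5 (clue 5).
The only hobby still possible for house 1 is hiking.
House 2 hobby: only knitting fits.
From clue 2, the coffee drinker must be in house 3.
Clue 1: the person who enjoys dancing is in house 3.
The only hobby still possible for house 4 is pottery.
House 2's drink must be wine (nothing else left).
From clue 4, the cider drinker must be in house 5.
The only drink still possible for house 4 is water.
So: house 1 = hiking/soda, house 2 = knitting/wine, house 3 = dancing/coffee, house 4 = pottery/water, house 5 = reading/cider.

3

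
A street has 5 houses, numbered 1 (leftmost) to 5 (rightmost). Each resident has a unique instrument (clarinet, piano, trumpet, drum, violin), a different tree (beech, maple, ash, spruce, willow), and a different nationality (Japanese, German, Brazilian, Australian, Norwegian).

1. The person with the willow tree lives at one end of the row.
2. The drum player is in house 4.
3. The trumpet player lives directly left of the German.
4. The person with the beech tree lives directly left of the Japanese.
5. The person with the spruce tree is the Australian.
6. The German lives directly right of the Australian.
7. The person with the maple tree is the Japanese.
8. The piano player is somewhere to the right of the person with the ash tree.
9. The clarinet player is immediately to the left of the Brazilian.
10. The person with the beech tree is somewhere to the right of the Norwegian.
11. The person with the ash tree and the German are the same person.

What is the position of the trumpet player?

2

The drum player is in house 4 (clue 2).
The only nationality still possible for house 5 is Japanese.
Clue 4 places the person with the beech tree in house 4.
By clue 7, the person with the maple tree is in house 5.
House 1 tree: only willow fits.
By clue 11, the person with the ash tree is in house 3.
Clue 11: the German is in house 3.
House 2 tree: only spruce fits.
That leaves Norwegian as the nationality for house 1.
The only nationality still possible for house 2 is Australian.
House 4's nationality must be Brazilian (nothing else left).
Clue 3 places the trumpet player in house 2.
Clue 8: the piano player is in house 5.
The clarinet player is in house 3 (clue 9).
House 1's instrument must be violin (nothing else left).
So: house 1 = violin/willow/Norwegian, house 2 = trumpet/spruce/Australian, house 3 = clarinet/ash/German, house 4 = drum/beech/Brazilian, house 5 = piano/maple/Japanese.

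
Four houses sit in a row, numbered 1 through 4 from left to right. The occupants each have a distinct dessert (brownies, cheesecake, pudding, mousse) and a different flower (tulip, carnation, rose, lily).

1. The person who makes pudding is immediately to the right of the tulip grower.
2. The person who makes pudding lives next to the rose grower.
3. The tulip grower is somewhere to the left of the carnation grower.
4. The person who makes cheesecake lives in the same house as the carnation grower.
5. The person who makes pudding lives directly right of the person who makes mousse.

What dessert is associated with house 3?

brownies

The person who makes cheesecake is narrowed to house 2 or 3 or 4; consider each.
Placing it in house 2 and house 3 leads to a contradiction, so it's in house 4.
From clue 4, the carnation grower must be in house 4.
The person who makes mousse is narrowed to house 1 or 2; consider each.
Placing it in house 2 leads to a contradiction, so it's in house 1.
From clue 5, the person who makes pudding must be in house 2.
That leaves brownies as the dessert for house 3.
Clue 1 places the tulip grower in house 1.
That leaves lily as the flower for house 2.
So house 3 gets rose for flower.
So: house 1 = mousse/tulip, house 2 = pudding/lily, house 3 = brownies/rose, house 4 = cheesecake/carnation.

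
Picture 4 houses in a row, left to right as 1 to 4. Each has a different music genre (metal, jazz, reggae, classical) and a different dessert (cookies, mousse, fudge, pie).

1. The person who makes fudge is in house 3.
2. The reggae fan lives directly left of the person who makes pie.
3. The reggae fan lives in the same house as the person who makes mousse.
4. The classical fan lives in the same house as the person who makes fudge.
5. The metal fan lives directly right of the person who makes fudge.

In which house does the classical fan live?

3

The person who makes fudge is in house 3 (clue 1).
Clue 4: the classical fan is in house 3.
From clue 5, the metal fan must be in house 4.
Clue 2 places the reggae fan in house 1.
Clue 2: the person who makes pie is in house 2.
By clue 3, the person who makes mousse is in house 1.
The only music genre still possible for house 2 is jazz.
House 4 dessert: only cookies fits.
So: house 1 = reggae/mousse, house 2 = jazz/pie, house 3 = classical/fudge, house 4 = metal/cookies.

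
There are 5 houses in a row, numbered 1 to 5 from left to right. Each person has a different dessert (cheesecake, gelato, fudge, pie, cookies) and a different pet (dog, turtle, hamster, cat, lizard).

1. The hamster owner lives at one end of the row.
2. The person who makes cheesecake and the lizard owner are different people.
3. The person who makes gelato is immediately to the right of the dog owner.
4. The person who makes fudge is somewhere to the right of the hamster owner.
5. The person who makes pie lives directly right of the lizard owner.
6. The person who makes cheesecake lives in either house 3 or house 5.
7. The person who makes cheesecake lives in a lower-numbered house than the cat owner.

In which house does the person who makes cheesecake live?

3

The hamster owner is in house 1 (clue 4).
By clue 7, the person who makes cheesecake is in house 3.
That leaves cookies as the dessert for house 1.
By clue 5, the person who makes pie is in house 5.
The lizard owner is in house 4 (clue 5).
So house 2 gets fudge for dessert.
The only dessert still possible for house 4 is gelato.
House 2 pet: only turtle fits.
House 3's pet must be dog (nothing else left).
That leaves cat as the pet for house 5.
So: house 1 = cookies/hamster, house 2 = fudge/turtle, house 3 = cheesecake/dog, house 4 = gelato/lizard, house 5 = pie/cat.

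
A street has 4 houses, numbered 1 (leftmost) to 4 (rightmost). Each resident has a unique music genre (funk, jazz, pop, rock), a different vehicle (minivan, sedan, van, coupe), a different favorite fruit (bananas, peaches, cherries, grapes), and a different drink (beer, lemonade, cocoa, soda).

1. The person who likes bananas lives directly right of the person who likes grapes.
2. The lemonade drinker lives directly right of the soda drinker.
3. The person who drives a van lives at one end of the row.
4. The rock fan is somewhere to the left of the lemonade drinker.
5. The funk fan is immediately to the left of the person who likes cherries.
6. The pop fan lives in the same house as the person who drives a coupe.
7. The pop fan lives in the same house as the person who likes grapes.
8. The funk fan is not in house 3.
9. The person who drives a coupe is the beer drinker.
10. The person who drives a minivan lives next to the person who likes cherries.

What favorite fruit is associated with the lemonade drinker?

peaches

So house 4 gets jazz for music genre.
The funk fan is narrowed to house 1 or 2; consider each.
Placing it in house 1 leads to a contradiction, so it's in house 2.
Clue 5 places the person who likes cherries in house 3.
Clue 1: the person who likes bananas is in house 2.
By clue 1, the person who likes grapes is in house 1.
The pop fan is in house 1 (clue 7).
That leaves rock as the music genre for house 3.
The only favorite fruit still possible for house 4 is peaches.
From clue 4, the lemonade drinker must be in house 4.
From clue 6, the person who drives a coupe must be in house 1.
Clue 9: the beer drinker is in house 1.
The only vehicle still possible for house 3 is sedan.
By clue 2, the soda drinker is in house 3.
House 2 vehicle: only minivan fits.
House 4's vehicle must be van (nothing else left).
House 2 drink: only cocoa fits.
So: house 1 = pop/coupe/grapes/beer, house 2 = funk/minivan/bananas/cocoa, house 3 = rock/sedan/cherries/soda, house 4 = jazz/van/peaches/lemonade.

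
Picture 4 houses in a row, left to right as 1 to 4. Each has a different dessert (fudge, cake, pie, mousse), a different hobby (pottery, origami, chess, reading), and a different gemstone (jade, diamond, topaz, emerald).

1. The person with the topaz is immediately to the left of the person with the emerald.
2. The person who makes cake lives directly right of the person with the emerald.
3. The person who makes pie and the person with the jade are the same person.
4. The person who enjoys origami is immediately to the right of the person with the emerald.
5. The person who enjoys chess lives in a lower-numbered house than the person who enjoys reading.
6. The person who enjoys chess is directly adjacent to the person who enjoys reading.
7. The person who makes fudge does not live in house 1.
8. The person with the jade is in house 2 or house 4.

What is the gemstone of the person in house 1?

topaz

So house 1 gets mousse for dessert.
The person who makes cake is narrowed to house 3 or 4; consider each.
Placing it in house 4 leads to a contradiction, so it's in house 3.
By clue 2, the person with the emerald is in house 2.
Clue 4 places the person who enjoys origami in house 3.
That leaves diamond as the gemstone for house 3.
House 4's gemstone must be jade (nothing else left).
The person who makes pie is in house 4 (clue 3).
Clue 6: the person who enjoys chess is in house 1.
Clue 6: the person who enjoys reading is in house 2.
The only dessert still possible for house 2 is fudge.
House 4's hobby must be pottery (nothing else left).
So house 1 gets topaz for gemstone.
So: house 1 = mousse/chess/topaz, house 2 = fudge/reading/emerald, house 3 = cake/origami/diamond, house 4 = pie/pottery/jade.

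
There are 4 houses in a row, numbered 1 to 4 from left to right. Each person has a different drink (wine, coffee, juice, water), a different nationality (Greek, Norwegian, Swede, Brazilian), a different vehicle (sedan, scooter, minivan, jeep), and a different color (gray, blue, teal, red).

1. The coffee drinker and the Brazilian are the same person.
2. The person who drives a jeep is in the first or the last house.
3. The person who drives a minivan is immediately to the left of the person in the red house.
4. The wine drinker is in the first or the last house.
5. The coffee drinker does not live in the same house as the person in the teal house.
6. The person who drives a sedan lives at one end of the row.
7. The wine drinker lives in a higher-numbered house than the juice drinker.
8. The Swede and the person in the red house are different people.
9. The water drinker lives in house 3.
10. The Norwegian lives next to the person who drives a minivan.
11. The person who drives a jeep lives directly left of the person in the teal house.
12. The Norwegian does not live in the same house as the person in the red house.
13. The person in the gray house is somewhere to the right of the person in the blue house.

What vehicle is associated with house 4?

By clue 7, the wine drinker is in house 4.
Clue 9: the water drinker is in house 3.
Clue 11 places the person who drives a jeep in house 1.
Clue 11 places the person in the teal house in house 2.
The only color still possible for house 1 is blue.
Clue 5 places the coffee drinker in house 1.
House 2 drink: only juice fits.
So house 4 gets sedan for vehicle.
From clue 1, the Brazilian must be in house 1.
The person who drives a minivan is narrowed to house 2 or 3; consider each.
Placing it in house 2 leads to a contradiction, so it's in house 3.
By clue 3, the person in the red house is in house 4.
Clue 12 places the Norwegian in house 2.
House 3's nationality must be Swede (nothing else left).
The only nationality still possible for house 4 is Greek.
House 2 vehicle: only scooter fits.
The only color still possible for house 3 is gray.
So: house 1 = coffee/Brazilian/jeep/blue, house 2 = juice/Norwegian/scooter/teal, house 3 = water/Swede/minivan/gray, house 4 = wine/Greek/sedan/red.

sedan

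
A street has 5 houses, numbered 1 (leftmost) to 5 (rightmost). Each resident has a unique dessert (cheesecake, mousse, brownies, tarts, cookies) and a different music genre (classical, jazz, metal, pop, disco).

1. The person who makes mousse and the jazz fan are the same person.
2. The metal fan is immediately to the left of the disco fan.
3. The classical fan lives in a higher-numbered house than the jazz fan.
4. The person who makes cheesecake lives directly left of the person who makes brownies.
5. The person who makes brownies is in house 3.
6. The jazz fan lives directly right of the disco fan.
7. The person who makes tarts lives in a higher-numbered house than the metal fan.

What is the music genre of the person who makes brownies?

Clue 5 places the person who makes brownies in house 3.
The person who makes mousse is in house 4 (clue 1).
By clue 1, the jazz fan is in house 4.
By clue 3, the classical fan is in house 5.
From clue 4, the person who makes cheesecake must be in house 2.
Clue 6 places the disco fan in house 3.
That leaves cookies as the dessert for house 1.
The only dessert still possible for house 5 is tarts.
From clue 2, the metal fan must be in house 2.
House 1 music genre: only pop fits.
So: house 1 = cookies/pop, house 2 = cheesecake/metal, house 3 = brownies/disco, house 4 = mousse/jazz, house 5 = tarts/classical.

disco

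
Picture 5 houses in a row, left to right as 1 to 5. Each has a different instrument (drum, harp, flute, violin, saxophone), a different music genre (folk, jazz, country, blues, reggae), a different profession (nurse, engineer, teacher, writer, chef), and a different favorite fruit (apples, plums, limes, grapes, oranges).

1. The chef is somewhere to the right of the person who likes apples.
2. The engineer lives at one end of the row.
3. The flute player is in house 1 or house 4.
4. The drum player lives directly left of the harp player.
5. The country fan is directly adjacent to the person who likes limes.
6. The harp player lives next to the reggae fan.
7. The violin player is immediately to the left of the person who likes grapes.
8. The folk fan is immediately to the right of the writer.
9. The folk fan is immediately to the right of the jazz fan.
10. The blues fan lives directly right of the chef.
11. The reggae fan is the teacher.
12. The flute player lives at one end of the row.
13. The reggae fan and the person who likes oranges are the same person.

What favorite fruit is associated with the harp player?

Clue 12: the flute player is in house 1.
The engineer is narrowed to house 1 or 5; consider each.
Placing it in house 5 leads to a contradiction, so it's in house 1.
House 1's music genre must be country (nothing else left).
By clue 5, the person who likes limes is in house 2.
The only music genre still possible for house 2 is jazz.
Clue 9: the folk fan is in house 3.
By clue 8, the writer is in house 2.
The blues fan is narrowed to house 4 or 5; consider each.
Placing it in house 5 leads to a contradiction, so it's in house 4.
The chef is in house 3 (clue 10).
That leaves reggae as the music genre for house 5.
Clue 1: the person who likes apples is in house 1.
Clue 6 places the harp player in house 4.
From clue 11, the teacher must be in house 5.
From clue 13, the person who likes oranges must be in house 5.
House 5's instrument must be saxophone (nothing else left).
House 4 profession: only nurse fits.
Clue 4 places the drum player in house 3.
So house 2 gets violin for instrument.
Clue 7: the person who likes grapes is in house 3.
House 4 favorite fruit: only plums fits.
So: house 1 = flute/country/engineer/apples, house 2 = violin/jazz/writer/limes, house 3 = drum/folk/chef/grapes, house 4 = harp/blues/nurse/plums, house 5 = saxophone/reggae/teacher/oranges.

plums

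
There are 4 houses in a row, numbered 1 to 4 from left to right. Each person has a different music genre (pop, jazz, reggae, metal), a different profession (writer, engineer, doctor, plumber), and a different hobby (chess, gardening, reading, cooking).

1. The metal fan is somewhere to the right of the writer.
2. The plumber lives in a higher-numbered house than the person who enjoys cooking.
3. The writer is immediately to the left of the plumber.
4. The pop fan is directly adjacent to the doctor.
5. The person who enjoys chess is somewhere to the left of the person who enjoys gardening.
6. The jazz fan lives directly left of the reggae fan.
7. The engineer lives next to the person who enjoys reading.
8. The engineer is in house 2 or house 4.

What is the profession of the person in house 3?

House 4 hobby: only gardening fits.
The engineer is narrowed to house 2 or 4; consider each.
Placing it in house 2 leads to a contradiction, so it's in house 4.
Clue 7: the person who enjoys reading is in house 3.
The plumber is narrowed to house 2 or 3; consider each.
Placing it in house 3 leads to a contradiction, so it's in house 2.
The person who enjoys cooking is in house 1 (clue 2).
The writer is in house 1 (clue 3).
That leaves doctor as the profession for house 3.
The only hobby still possible for house 2 is chess.
House 1 music genre: only jazz fits.
Clue 6 places the reggae fan in house 2.
So house 3 gets metal for music genre.
That leaves pop as the music genre for house 4.
So: house 1 = jazz/writer/cooking, house 2 = reggae/plumber/chess, house 3 = metal/doctor/reading, house 4 = pop/engineer/gardening.

doctor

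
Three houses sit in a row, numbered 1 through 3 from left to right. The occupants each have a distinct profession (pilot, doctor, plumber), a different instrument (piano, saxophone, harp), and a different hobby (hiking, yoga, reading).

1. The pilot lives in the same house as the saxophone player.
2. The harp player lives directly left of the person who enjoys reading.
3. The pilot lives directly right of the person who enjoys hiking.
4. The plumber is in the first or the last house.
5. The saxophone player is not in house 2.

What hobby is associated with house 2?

Clue 1 places the pilot in house 3.
Clue 1 places the saxophone player in house 3.
Clue 3: the person who enjoys hiking is in house 2.
House 1's profession must be plumber (nothing else left).
House 2's profession must be doctor (nothing else left).
House 1's hobby must be yoga (nothing else left).
So house 3 gets reading for hobby.
The harp player is in house 2 (clue 2).
The only instrument still possible for house 1 is piano.
So: house 1 = plumber/piano/yoga, house 2 = doctor/harp/hiking, house 3 = pilot/saxophone/reading.

hiking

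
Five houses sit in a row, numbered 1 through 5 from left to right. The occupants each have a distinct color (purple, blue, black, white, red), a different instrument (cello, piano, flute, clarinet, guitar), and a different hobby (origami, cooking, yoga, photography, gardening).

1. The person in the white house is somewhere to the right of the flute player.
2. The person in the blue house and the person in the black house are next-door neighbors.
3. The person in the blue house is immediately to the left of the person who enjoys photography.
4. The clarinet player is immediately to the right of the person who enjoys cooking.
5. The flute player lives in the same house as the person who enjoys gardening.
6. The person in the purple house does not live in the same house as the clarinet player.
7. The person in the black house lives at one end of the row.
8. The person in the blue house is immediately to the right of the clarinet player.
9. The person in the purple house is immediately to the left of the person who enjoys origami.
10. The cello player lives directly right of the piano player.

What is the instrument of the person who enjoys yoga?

piano

The person in the blue house is in house 4 (clue 2).
Clue 2 places the person in the black house in house 5.
Clue 3: the person who enjoys photography is in house 5.
The clarinet player is in house 3 (clue 8).
By clue 4, the person who enjoys cooking is in house 2.
House 1's hobby must be gardening (nothing else left).
House 4's hobby must be yoga (nothing else left).
Clue 5 places the flute player in house 1.
Clue 9 places the person in the purple house in house 2.
So house 1 gets red for color.
House 3 color: only white fits.
That leaves origami as the hobby for house 3.
Clue 10 places the cello player in house 5.
That leaves guitar as the instrument for house 2.
So house 4 gets piano for instrument.
So: house 1 = red/flute/gardening, house 2 = purple/guitar/cooking, house 3 = white/clarinet/origami, house 4 = blue/piano/yoga, house 5 = black/cello/photography.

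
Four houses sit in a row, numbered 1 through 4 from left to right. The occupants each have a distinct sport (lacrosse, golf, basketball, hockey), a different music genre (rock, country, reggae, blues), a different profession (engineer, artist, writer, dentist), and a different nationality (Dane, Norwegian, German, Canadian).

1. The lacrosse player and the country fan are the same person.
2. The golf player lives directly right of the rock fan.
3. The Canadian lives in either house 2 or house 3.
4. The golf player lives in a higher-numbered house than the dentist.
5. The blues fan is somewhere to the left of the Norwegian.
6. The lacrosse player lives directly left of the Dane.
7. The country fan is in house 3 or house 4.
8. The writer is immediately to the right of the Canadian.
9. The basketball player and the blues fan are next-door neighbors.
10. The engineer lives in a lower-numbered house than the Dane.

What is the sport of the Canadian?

golf

That leaves German as the nationality for house 1.
Clue 1: the lacrosse player is in house 3.
Clue 1: the country fan is in house 3.
Clue 6: the Dane is in house 4.
House 4's music genre must be reggae (nothing else left).
Clue 2: the golf player is in house 2.
From clue 2, the rock fan must be in house 1.
Clue 4: the dentist is in house 1.
The only sport still possible for house 1 is basketball.
That leaves hockey as the sport for house 4.
The only music genre still possible for house 2 is blues.
Clue 5 places the Norwegian in house 3.
House 2's nationality must be Canadian (nothing else left).
By clue 8, the writer is in house 3.
House 4's profession must be artist (nothing else left).
House 2 profession: only engineer fits.
So: house 1 = basketball/rock/dentist/German, house 2 = golf/blues/engineer/Canadian, house 3 = lacrosse/country/writer/Norwegian, house 4 = hockey/reggae/artist/Dane.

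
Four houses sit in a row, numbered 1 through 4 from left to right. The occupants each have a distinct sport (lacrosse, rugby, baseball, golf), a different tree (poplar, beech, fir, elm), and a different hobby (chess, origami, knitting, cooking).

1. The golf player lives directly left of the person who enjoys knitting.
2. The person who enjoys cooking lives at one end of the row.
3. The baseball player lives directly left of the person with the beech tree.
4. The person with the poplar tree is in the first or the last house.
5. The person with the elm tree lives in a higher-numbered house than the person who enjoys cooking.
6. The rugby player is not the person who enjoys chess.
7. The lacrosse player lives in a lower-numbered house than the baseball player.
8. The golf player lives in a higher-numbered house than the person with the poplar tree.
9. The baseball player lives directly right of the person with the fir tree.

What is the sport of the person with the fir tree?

golf

From clue 5, the person who enjoys cooking must be in house 1.
The person with the poplar tree is in house 1 (clue 8).
The only sport still possible for house 4 is rugby.
So house 2 gets fir for tree.
From clue 9, the baseball player must be in house 3.
That leaves lacrosse as the sport for house 1.
So house 2 gets golf for sport.
Clue 1: the person who enjoys knitting is in house 3.
The person with the beech tree is in house 4 (clue 3).
That leaves elm as the tree for house 3.
The only hobby still possible for house 4 is origami.
So house 2 gets chess for hobby.
So: house 1 = lacrosse/poplar/cooking, house 2 = golf/fir/chess, house 3 = baseball/elm/knitting, house 4 = rugby/beech/origami.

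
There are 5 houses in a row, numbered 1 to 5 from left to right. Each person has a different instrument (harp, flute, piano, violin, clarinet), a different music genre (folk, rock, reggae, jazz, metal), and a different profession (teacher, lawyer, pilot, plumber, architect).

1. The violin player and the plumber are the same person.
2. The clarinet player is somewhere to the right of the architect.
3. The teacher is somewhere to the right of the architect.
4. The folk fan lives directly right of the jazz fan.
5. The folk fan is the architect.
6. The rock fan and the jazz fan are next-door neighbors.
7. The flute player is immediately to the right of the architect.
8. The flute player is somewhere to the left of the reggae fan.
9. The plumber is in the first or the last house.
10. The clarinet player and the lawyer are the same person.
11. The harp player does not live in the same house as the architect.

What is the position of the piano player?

3

The flute player is narrowed to house 3 or 4; consider each.
Placing it in house 3 leads to a contradiction, so it's in house 4.
Clue 7: the architect is in house 3.
From clue 8, the reggae fan must be in house 5.
That leaves metal as the music genre for house 4.
That leaves pilot as the profession for house 2.
By clue 2, the clarinet player is in house 5.
By clue 5, the folk fan is in house 3.
The lawyer is in house 5 (clue 10).
House 3 instrument: only piano fits.
House 1's profession must be plumber (nothing else left).
That leaves teacher as the profession for house 4.
Clue 4: the jazz fan is in house 2.
By clue 6, the rock fan is in house 1.
That leaves violin as the instrument for house 1.
The only instrument still possible for house 2 is harp.
So: house 1 = violin/rock/plumber, house 2 = harp/jazz/pilot, house 3 = piano/folk/architect, house 4 = flute/metal/teacher, house 5 = clarinet/reggae/lawyer.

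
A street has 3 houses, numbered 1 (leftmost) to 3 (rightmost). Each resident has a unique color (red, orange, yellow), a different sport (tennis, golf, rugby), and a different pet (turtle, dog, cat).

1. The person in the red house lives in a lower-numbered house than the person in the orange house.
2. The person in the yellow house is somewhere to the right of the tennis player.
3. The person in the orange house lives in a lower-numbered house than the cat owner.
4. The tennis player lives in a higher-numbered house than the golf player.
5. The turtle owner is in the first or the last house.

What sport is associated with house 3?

rugby

By clue 3, the person in the orange house is in house 2.
The cat owner is in house 3 (clue 3).
From clue 4, the tennis player must be in house 2.
The golf player is in house 1 (clue 4).
So house 1 gets red for color.
The only color still possible for house 3 is yellow.
The only sport still possible for house 3 is rugby.
House 2 pet: only dog fits.
House 1 pet: only turtle fits.
So: house 1 = red/golf/turtle, house 2 = orange/tennis/dog, house 3 = yellow/rugby/cat.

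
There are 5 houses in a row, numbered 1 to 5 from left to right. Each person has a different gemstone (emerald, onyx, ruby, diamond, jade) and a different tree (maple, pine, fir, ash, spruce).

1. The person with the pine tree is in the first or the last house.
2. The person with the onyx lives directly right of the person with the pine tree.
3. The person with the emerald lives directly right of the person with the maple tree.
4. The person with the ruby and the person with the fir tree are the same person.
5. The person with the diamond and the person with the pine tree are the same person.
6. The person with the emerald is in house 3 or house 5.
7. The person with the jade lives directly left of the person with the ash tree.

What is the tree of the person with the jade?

maple

Clue 2 places the person with the onyx in house 2.
Clue 2 places the person with the pine tree in house 1.
The person with the diamond is in house 1 (clue 5).
The person with the emerald is narrowed to house 3 or 5; consider each.
Placing it in house 3 leads to a contradiction, so it's in house 5.
By clue 3, the person with the maple tree is in house 4.
That leaves spruce as the tree for house 2.
So house 3 gets fir for tree.
So house 5 gets ash for tree.
From clue 4, the person with the ruby must be in house 3.
Clue 7: the person with the jade is in house 4.
So: house 1 = diamond/pine, house 2 = onyx/spruce, house 3 = ruby/fir, house 4 = jade/maple, house 5 = emerald/ash.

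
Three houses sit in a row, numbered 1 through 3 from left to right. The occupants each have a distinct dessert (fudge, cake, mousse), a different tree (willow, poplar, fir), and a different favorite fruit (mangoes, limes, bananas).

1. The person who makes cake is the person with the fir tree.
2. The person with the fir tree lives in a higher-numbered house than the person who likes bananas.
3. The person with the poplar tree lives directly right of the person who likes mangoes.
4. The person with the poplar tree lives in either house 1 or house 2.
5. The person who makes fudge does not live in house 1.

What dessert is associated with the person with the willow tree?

The person with the poplar tree is in house 2 (clue 4).
So house 1 gets willow for tree.
House 3 tree: only fir fits.
The only favorite fruit still possible for house 3 is limes.
Clue 1: the person who makes cake is in house 3.
The person who likes mangoes is in house 1 (clue 3).
So house 1 gets mousse for dessert.
That leaves fudge as the dessert for house 2.
So house 2 gets bananas for favorite fruit.
So: house 1 = mousse/willow/mangoes, house 2 = fudge/poplar/bananas, house 3 = cake/fir/limes.

mousse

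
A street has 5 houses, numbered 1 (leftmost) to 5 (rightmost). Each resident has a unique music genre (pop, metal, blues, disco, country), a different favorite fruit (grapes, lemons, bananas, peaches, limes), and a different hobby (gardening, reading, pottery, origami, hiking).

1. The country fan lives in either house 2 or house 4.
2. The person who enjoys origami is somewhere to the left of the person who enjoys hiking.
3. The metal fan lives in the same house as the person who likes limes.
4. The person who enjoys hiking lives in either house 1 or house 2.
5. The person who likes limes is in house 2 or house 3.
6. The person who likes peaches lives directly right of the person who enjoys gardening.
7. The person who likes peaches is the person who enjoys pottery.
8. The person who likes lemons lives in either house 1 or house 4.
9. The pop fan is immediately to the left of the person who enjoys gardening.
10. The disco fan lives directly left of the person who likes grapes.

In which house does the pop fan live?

Clue 4 places the person who enjoys hiking in house 2.
From clue 2, the person who enjoys origami must be in house 1.
The only music genre still possible for house 5 is blues.
So house 1 gets disco for music genre.
The only music genre still possible for house 4 is country.
Clue 10: the person who likes grapes is in house 2.
House 3 favorite fruit: only limes fits.
Clue 3 places the metal fan in house 3.
House 2's music genre must be pop (nothing else left).
From clue 9, the person who enjoys gardening must be in house 3.
By clue 6, the person who likes peaches is in house 4.
By clue 7, the person who enjoys pottery is in house 4.
That leaves bananas as the favorite fruit for house 5.
House 5 hobby: only reading fits.
House 1's favorite fruit must be lemons (nothing else left).
So: house 1 = disco/lemons/origami, house 2 = pop/grapes/hiking, house 3 = metal/limes/gardening, house 4 = country/peaches/pottery, house 5 = blues/bananas/reading.

2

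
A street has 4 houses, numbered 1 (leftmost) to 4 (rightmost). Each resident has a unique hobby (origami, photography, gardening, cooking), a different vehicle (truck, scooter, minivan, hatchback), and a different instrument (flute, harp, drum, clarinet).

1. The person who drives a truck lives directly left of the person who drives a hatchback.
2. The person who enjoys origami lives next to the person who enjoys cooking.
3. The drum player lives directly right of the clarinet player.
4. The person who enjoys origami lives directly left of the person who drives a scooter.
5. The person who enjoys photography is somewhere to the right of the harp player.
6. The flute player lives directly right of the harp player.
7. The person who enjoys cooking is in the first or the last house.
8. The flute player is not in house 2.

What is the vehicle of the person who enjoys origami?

hatchback

House 1 instrument: only clarinet fits.
Clue 3: the drum player is in house 2.
House 4 instrument: only flute fits.
From clue 5, the person who enjoys photography must be in house 4.
That leaves cooking as the hobby for house 1.
So house 3 gets harp for instrument.
From clue 2, the person who enjoys origami must be in house 2.
Clue 4: the person who drives a scooter is in house 3.
So house 3 gets gardening for hobby.
Clue 1: the person who drives a truck is in house 1.
Clue 1 places the person who drives a hatchback in house 2.
The only vehicle still possible for house 4 is minivan.
So: house 1 = cooking/truck/clarinet, house 2 = origami/hatchback/drum, house 3 = gardening/scooter/harp, house 4 = photography/minivan/flute.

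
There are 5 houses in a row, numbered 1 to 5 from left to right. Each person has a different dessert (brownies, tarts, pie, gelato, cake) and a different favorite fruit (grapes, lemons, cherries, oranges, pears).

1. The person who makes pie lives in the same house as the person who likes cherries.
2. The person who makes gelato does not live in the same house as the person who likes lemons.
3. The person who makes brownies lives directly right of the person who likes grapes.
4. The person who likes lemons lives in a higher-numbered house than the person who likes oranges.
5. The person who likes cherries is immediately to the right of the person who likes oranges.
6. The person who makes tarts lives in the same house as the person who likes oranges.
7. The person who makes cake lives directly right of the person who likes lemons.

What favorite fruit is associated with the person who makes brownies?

So house 5 gets pears for favorite fruit.
The person who makes cake is narrowed to house 3 or 4 or 5; consider each.
Placing it in house 3 and house 4 leads to a contradiction, so it's in house 5.
Clue 7 places the person who likes lemons in house 4.
That leaves brownies as the dessert for house 4.
Clue 3: the person who likes grapes is in house 3.
The only favorite fruit still possible for house 1 is oranges.
House 2's favorite fruit must be cherries (nothing else left).
The person who makes pie is in house 2 (clue 1).
By clue 6, the person who makes tarts is in house 1.
House 3's dessert must be gelato (nothing else left).
So: house 1 = tarts/oranges, house 2 = pie/cherries, house 3 = gelato/grapes, house 4 = brownies/lemons, house 5 = cake/pears.

lemons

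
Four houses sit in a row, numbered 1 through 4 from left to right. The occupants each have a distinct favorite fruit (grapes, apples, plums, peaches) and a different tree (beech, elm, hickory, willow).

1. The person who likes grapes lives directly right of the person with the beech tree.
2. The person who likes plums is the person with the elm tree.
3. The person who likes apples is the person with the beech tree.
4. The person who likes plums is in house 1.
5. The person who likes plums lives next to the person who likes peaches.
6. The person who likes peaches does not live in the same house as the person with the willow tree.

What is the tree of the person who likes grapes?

By clue 4, the person who likes plums is in house 1.
Clue 5: the person who likes peaches is in house 2.
House 4 favorite fruit: only grapes fits.
Clue 1: the person with the beech tree is in house 3.
Clue 2: the person with the elm tree is in house 1.
House 3's favorite fruit must be apples (nothing else left).
House 2's tree must be hickory (nothing else left).
House 4 tree: only willow fits.
So: house 1 = plums/elm, house 2 = peaches/hickory, house 3 = apples/beech, house 4 = grapes/willow.

willow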